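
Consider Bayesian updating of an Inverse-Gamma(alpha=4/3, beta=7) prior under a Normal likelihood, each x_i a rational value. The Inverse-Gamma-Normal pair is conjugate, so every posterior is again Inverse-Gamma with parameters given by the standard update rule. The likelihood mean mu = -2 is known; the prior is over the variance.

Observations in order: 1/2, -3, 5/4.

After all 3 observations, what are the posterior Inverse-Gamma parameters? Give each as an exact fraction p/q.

alpha=17/6, beta=509/32

obs 1: x=1/2 → posterior Inverse-Gamma(11/6, 81/8)
obs 2: x=-3 → posterior Inverse-Gamma(7/3, 85/8)
obs 3: x=5/4 → posterior Inverse-Gamma(17/6, 509/32)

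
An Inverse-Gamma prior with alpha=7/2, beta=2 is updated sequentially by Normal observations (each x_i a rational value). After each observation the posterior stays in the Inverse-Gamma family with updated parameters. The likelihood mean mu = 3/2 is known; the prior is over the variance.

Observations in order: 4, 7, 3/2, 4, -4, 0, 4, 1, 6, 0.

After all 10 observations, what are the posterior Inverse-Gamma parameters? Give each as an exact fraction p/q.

obs 1: x=4 → posterior Inverse-Gamma(4, 41/8)
obs 2: x=7 → posterior Inverse-Gamma(9/2, 81/4)
obs 3: x=3/2 → posterior Inverse-Gamma(5, 81/4)
obs 4: x=4 → posterior Inverse-Gamma(11/2, 187/8)
obs 5: x=-4 → posterior Inverse-Gamma(6, 77/2)
obs 6: x=0 → posterior Inverse-Gamma(13/2, 317/8)
obs 7: x=4 → posterior Inverse-Gamma(7, 171/4)
obs 8: x=1 → posterior Inverse-Gamma(15/2, 343/8)
obs 9: x=6 → posterior Inverse-Gamma(8, 53)
obs 10: x=0 → posterior Inverse-Gamma(17/2, 433/8)

alpha=17/2, beta=433/8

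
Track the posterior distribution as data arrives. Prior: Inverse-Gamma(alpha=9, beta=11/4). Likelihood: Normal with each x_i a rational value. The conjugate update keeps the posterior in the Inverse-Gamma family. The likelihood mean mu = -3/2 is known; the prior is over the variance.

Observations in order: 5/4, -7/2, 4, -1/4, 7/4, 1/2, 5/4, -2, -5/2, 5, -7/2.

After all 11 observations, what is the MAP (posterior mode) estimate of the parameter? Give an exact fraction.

obs 1: x=5/4 → posterior Inverse-Gamma(19/2, 209/32)
obs 2: x=-7/2 → posterior Inverse-Gamma(10, 273/32)
obs 3: x=4 → posterior Inverse-Gamma(21/2, 757/32)
obs 4: x=-1/4 → posterior Inverse-Gamma(11, 391/16)
obs 5: x=7/4 → posterior Inverse-Gamma(23/2, 951/32)
obs 6: x=1/2 → posterior Inverse-Gamma(12, 1015/32)
obs 7: x=5/4 → posterior Inverse-Gamma(25/2, 71/2)
obs 8: x=-2 → posterior Inverse-Gamma(13, 285/8)
obs 9: x=-5/2 → posterior Inverse-Gamma(27/2, 289/8)
obs 10: x=5 → posterior Inverse-Gamma(14, 229/4)
obs 11: x=-7/2 → posterior Inverse-Gamma(29/2, 237/4)

237/62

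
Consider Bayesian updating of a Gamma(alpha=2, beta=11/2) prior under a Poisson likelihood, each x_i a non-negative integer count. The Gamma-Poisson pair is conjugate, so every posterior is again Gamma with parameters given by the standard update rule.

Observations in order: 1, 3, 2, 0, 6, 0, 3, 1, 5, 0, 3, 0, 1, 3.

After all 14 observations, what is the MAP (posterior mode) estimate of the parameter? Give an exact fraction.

58/39

obs 1: x=1 → posterior Gamma(3, 13/2)
obs 2: x=3 → posterior Gamma(6, 15/2)
obs 3: x=2 → posterior Gamma(8, 17/2)
obs 4: x=0 → posterior Gamma(8, 19/2)
obs 5: x=6 → posterior Gamma(14, 21/2)
obs 6: x=0 → posterior Gamma(14, 23/2)
obs 7: x=3 → posterior Gamma(17, 25/2)
obs 8: x=1 → posterior Gamma(18, 27/2)
obs 9: x=5 → posterior Gamma(23, 29/2)
obs 10: x=0 → posterior Gamma(23, 31/2)
obs 11: x=3 → posterior Gamma(26, 33/2)
obs 12: x=0 → posterior Gamma(26, 35/2)
obs 13: x=1 → posterior Gamma(27, 37/2)
obs 14: x=3 → posterior Gamma(30, 39/2)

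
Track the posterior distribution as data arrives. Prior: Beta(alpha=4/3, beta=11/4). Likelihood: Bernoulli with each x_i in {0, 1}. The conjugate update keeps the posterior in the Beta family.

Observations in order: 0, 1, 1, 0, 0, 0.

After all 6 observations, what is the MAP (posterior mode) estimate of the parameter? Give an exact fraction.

obs 1: x=0 → posterior Beta(4/3, 15/4)
obs 2: x=1 → posterior Beta(7/3, 15/4)
obs 3: x=1 → posterior Beta(10/3, 15/4)
obs 4: x=0 → posterior Beta(10/3, 19/4)
obs 5: x=0 → posterior Beta(10/3, 23/4)
obs 6: x=0 → posterior Beta(10/3, 27/4)

28/97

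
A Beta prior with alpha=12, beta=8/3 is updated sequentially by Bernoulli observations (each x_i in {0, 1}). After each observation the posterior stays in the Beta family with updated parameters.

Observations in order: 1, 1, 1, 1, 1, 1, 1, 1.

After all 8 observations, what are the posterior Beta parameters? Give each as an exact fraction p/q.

obs 1: x=1 → posterior Beta(13, 8/3)
obs 2: x=1 → posterior Beta(14, 8/3)
obs 3: x=1 → posterior Beta(15, 8/3)
obs 4: x=1 → posterior Beta(16, 8/3)
obs 5: x=1 → posterior Beta(17, 8/3)
obs 6: x=1 → posterior Beta(18, 8/3)
obs 7: x=1 → posterior Beta(19, 8/3)
obs 8: x=1 → posterior Beta(20, 8/3)

alpha=20, beta=8/3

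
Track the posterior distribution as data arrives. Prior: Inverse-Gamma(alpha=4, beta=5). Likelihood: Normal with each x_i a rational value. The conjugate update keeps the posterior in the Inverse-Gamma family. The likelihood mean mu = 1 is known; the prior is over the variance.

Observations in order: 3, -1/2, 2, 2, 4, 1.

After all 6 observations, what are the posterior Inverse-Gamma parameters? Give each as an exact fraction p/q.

obs 1: x=3 → posterior Inverse-Gamma(9/2, 7)
obs 2: x=-1/2 → posterior Inverse-Gamma(5, 65/8)
obs 3: x=2 → posterior Inverse-Gamma(11/2, 69/8)
obs 4: x=2 → posterior Inverse-Gamma(6, 73/8)
obs 5: x=4 → posterior Inverse-Gamma(13/2, 109/8)
obs 6: x=1 → posterior Inverse-Gamma(7, 109/8)

alpha=7, beta=109/8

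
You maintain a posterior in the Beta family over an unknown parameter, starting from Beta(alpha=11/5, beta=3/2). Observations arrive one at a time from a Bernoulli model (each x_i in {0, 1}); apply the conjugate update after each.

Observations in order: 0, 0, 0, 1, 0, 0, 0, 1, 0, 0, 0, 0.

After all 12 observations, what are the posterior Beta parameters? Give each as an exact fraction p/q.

obs 1: x=0 → posterior Beta(11/5, 5/2)
obs 2: x=0 → posterior Beta(11/5, 7/2)
obs 3: x=0 → posterior Beta(11/5, 9/2)
obs 4: x=1 → posterior Beta(16/5, 9/2)
obs 5: x=0 → posterior Beta(16/5, 11/2)
obs 6: x=0 → posterior Beta(16/5, 13/2)
obs 7: x=0 → posterior Beta(16/5, 15/2)
obs 8: x=1 → posterior Beta(21/5, 15/2)
obs 9: x=0 → posterior Beta(21/5, 17/2)
obs 10: x=0 → posterior Beta(21/5, 19/2)
obs 11: x=0 → posterior Beta(21/5, 21/2)
obs 12: x=0 → posterior Beta(21/5, 23/2)

alpha=21/5, beta=23/2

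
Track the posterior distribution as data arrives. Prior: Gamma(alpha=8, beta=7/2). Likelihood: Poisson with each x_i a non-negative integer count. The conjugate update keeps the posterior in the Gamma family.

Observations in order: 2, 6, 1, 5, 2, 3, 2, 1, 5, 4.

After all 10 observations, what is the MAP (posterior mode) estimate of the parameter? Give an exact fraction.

76/27

obs 1: x=2 → posterior Gamma(10, 9/2)
obs 2: x=6 → posterior Gamma(16, 11/2)
obs 3: x=1 → posterior Gamma(17, 13/2)
obs 4: x=5 → posterior Gamma(22, 15/2)
obs 5: x=2 → posterior Gamma(24, 17/2)
obs 6: x=3 → posterior Gamma(27, 19/2)
obs 7: x=2 → posterior Gamma(29, 21/2)
obs 8: x=1 → posterior Gamma(30, 23/2)
obs 9: x=5 → posterior Gamma(35, 25/2)
obs 10: x=4 → posterior Gamma(39, 27/2)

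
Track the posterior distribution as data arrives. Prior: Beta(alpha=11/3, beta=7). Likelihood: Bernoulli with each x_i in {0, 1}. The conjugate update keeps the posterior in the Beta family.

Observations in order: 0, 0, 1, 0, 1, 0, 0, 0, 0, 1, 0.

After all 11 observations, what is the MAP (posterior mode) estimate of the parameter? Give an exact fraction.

obs 1: x=0 → posterior Beta(11/3, 8)
obs 2: x=0 → posterior Beta(11/3, 9)
obs 3: x=1 → posterior Beta(14/3, 9)
obs 4: x=0 → posterior Beta(14/3, 10)
obs 5: x=1 → posterior Beta(17/3, 10)
obs 6: x=0 → posterior Beta(17/3, 11)
obs 7: x=0 → posterior Beta(17/3, 12)
obs 8: x=0 → posterior Beta(17/3, 13)
obs 9: x=0 → posterior Beta(17/3, 14)
obs 10: x=1 → posterior Beta(20/3, 14)
obs 11: x=0 → posterior Beta(20/3, 15)

17/59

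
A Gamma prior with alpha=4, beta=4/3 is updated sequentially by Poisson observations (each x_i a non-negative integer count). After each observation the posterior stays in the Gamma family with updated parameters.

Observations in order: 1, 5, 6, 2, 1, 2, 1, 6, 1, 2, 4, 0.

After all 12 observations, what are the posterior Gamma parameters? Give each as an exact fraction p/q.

obs 1: x=1 → posterior Gamma(5, 7/3)
obs 2: x=5 → posterior Gamma(10, 10/3)
obs 3: x=6 → posterior Gamma(16, 13/3)
obs 4: x=2 → posterior Gamma(18, 16/3)
obs 5: x=1 → posterior Gamma(19, 19/3)
obs 6: x=2 → posterior Gamma(21, 22/3)
obs 7: x=1 → posterior Gamma(22, 25/3)
obs 8: x=6 → posterior Gamma(28, 28/3)
obs 9: x=1 → posterior Gamma(29, 31/3)
obs 10: x=2 → posterior Gamma(31, 34/3)
obs 11: x=4 → posterior Gamma(35, 37/3)
obs 12: x=0 → posterior Gamma(35, 40/3)

alpha=35, beta=40/3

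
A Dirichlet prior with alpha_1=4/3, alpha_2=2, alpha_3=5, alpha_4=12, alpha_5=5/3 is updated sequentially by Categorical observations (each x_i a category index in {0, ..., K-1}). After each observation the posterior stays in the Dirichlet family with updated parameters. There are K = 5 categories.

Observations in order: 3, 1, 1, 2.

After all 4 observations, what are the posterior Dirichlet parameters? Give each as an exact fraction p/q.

alpha_1=4/3, alpha_2=4, alpha_3=6, alpha_4=13, alpha_5=5/3

obs 1: x=3 → posterior Dirichlet(4/3, 2, 5, 13, 5/3)
obs 2: x=1 → posterior Dirichlet(4/3, 3, 5, 13, 5/3)
obs 3: x=1 → posterior Dirichlet(4/3, 4, 5, 13, 5/3)
obs 4: x=2 → posterior Dirichlet(4/3, 4, 6, 13, 5/3)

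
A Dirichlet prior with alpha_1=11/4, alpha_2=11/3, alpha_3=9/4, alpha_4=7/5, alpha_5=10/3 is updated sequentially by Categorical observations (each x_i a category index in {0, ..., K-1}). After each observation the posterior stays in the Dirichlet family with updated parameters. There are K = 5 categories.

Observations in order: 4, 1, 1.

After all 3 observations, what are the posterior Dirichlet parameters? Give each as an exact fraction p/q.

alpha_1=11/4, alpha_2=17/3, alpha_3=9/4, alpha_4=7/5, alpha_5=13/3

obs 1: x=4 → posterior Dirichlet(11/4, 11/3, 9/4, 7/5, 13/3)
obs 2: x=1 → posterior Dirichlet(11/4, 14/3, 9/4, 7/5, 13/3)
obs 3: x=1 → posterior Dirichlet(11/4, 17/3, 9/4, 7/5, 13/3)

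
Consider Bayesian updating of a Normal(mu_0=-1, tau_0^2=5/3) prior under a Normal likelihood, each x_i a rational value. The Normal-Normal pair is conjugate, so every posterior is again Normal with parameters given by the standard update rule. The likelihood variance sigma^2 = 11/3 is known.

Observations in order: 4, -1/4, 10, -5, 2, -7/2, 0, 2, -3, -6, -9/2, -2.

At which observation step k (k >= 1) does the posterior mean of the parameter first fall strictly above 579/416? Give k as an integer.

k = 3

obs 1: x=4 → posterior Normal(9/16, 55/48)
obs 2: x=-1/4 → posterior Normal(31/84, 55/63)
obs 3: x=10 → posterior Normal(231/104, 55/78)
obs 4: x=-5 → posterior Normal(131/124, 55/93)
obs 5: x=2 → posterior Normal(19/16, 55/108)
obs 6: x=-7/2 → posterior Normal(101/164, 55/123)
obs 7: x=0 → posterior Normal(101/184, 55/138)
obs 8: x=2 → posterior Normal(47/68, 55/153)
obs 9: x=-3 → posterior Normal(81/224, 55/168)
obs 10: x=-6 → posterior Normal(-39/244, 55/183)
obs 11: x=-9/2 → posterior Normal(-43/88, 5/18)
obs 12: x=-2 → posterior Normal(-169/284, 55/213)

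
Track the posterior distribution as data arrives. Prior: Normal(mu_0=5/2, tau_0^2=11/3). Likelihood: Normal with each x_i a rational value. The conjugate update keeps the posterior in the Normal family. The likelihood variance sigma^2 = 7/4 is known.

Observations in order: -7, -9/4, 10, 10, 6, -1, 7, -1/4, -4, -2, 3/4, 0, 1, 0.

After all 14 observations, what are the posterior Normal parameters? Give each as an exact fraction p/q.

obs 1: x=-7 → posterior Normal(-511/130, 77/65)
obs 2: x=-9/4 → posterior Normal(-709/218, 77/109)
obs 3: x=10 → posterior Normal(19/34, 77/153)
obs 4: x=10 → posterior Normal(1051/394, 77/197)
obs 5: x=6 → posterior Normal(1579/482, 77/241)
obs 6: x=-1 → posterior Normal(497/190, 77/285)
obs 7: x=7 → posterior Normal(301/94, 11/47)
obs 8: x=-1/4 → posterior Normal(2085/746, 77/373)
obs 9: x=-4 → posterior Normal(1733/834, 77/417)
obs 10: x=-2 → posterior Normal(1557/922, 77/461)
obs 11: x=3/4 → posterior Normal(1623/1010, 77/505)
obs 12: x=0 → posterior Normal(541/366, 77/549)
obs 13: x=1 → posterior Normal(1711/1186, 77/593)
obs 14: x=0 → posterior Normal(1711/1274, 11/91)

mu_0=1711/1274, tau_0^2=11/91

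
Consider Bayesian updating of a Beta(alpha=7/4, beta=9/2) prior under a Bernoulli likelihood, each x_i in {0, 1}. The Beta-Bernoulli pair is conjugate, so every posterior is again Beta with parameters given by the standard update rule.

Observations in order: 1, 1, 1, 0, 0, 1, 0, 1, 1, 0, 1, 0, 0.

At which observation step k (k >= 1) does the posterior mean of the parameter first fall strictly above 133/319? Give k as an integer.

k = 2

obs 1: x=1 → posterior Beta(11/4, 9/2)
obs 2: x=1 → posterior Beta(15/4, 9/2)
obs 3: x=1 → posterior Beta(19/4, 9/2)
obs 4: x=0 → posterior Beta(19/4, 11/2)
obs 5: x=0 → posterior Beta(19/4, 13/2)
obs 6: x=1 → posterior Beta(23/4, 13/2)
obs 7: x=0 → posterior Beta(23/4, 15/2)
obs 8: x=1 → posterior Beta(27/4, 15/2)
obs 9: x=1 → posterior Beta(31/4, 15/2)
obs 10: x=0 → posterior Beta(31/4, 17/2)
obs 11: x=1 → posterior Beta(35/4, 17/2)
obs 12: x=0 → posterior Beta(35/4, 19/2)
obs 13: x=0 → posterior Beta(35/4, 21/2)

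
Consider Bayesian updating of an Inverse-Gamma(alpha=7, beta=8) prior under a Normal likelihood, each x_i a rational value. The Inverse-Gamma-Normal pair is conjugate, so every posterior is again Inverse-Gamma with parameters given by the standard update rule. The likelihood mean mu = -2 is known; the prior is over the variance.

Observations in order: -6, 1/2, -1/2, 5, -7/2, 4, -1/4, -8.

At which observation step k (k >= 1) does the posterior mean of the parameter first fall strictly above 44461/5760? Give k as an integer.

obs 1: x=-6 → posterior Inverse-Gamma(15/2, 16)
obs 2: x=1/2 → posterior Inverse-Gamma(8, 153/8)
obs 3: x=-1/2 → posterior Inverse-Gamma(17/2, 81/4)
obs 4: x=5 → posterior Inverse-Gamma(9, 179/4)
obs 5: x=-7/2 → posterior Inverse-Gamma(19/2, 367/8)
obs 6: x=4 → posterior Inverse-Gamma(10, 511/8)
obs 7: x=-1/4 → posterior Inverse-Gamma(21/2, 2093/32)
obs 8: x=-8 → posterior Inverse-Gamma(11, 2669/32)

k = 8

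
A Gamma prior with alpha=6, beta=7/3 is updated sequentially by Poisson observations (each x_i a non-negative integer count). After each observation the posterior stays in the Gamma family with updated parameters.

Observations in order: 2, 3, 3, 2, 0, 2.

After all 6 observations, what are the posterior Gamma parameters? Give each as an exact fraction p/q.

obs 1: x=2 → posterior Gamma(8, 10/3)
obs 2: x=3 → posterior Gamma(11, 13/3)
obs 3: x=3 → posterior Gamma(14, 16/3)
obs 4: x=2 → posterior Gamma(16, 19/3)
obs 5: x=0 → posterior Gamma(16, 22/3)
obs 6: x=2 → posterior Gamma(18, 25/3)

alpha=18, beta=25/3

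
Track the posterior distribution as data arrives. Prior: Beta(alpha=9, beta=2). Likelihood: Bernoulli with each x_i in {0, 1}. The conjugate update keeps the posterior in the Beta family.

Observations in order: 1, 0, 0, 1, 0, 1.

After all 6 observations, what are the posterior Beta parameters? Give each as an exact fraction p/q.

alpha=12, beta=5

obs 1: x=1 → posterior Beta(10, 2)
obs 2: x=0 → posterior Beta(10, 3)
obs 3: x=0 → posterior Beta(10, 4)
obs 4: x=1 → posterior Beta(11, 4)
obs 5: x=0 → posterior Beta(11, 5)
obs 6: x=1 → posterior Beta(12, 5)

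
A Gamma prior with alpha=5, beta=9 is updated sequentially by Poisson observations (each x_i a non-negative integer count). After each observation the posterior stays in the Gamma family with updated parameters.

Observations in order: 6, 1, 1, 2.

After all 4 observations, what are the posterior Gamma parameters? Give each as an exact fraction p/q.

obs 1: x=6 → posterior Gamma(11, 10)
obs 2: x=1 → posterior Gamma(12, 11)
obs 3: x=1 → posterior Gamma(13, 12)
obs 4: x=2 → posterior Gamma(15, 13)

alpha=15, beta=13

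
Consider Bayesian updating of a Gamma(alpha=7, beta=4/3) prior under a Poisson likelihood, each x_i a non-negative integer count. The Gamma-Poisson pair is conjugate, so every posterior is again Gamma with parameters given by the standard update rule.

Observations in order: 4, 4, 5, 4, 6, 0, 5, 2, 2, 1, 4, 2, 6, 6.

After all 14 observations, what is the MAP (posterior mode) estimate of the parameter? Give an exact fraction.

obs 1: x=4 → posterior Gamma(11, 7/3)
obs 2: x=4 → posterior Gamma(15, 10/3)
obs 3: x=5 → posterior Gamma(20, 13/3)
obs 4: x=4 → posterior Gamma(24, 16/3)
obs 5: x=6 → posterior Gamma(30, 19/3)
obs 6: x=0 → posterior Gamma(30, 22/3)
obs 7: x=5 → posterior Gamma(35, 25/3)
obs 8: x=2 → posterior Gamma(37, 28/3)
obs 9: x=2 → posterior Gamma(39, 31/3)
obs 10: x=1 → posterior Gamma(40, 34/3)
obs 11: x=4 → posterior Gamma(44, 37/3)
obs 12: x=2 → posterior Gamma(46, 40/3)
obs 13: x=6 → posterior Gamma(52, 43/3)
obs 14: x=6 → posterior Gamma(58, 46/3)

171/46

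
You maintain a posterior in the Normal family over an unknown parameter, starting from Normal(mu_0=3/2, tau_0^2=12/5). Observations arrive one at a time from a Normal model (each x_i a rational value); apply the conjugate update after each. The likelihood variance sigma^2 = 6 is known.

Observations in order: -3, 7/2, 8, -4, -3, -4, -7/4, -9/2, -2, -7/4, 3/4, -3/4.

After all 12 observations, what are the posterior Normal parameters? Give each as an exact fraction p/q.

obs 1: x=-3 → posterior Normal(3/14, 12/7)
obs 2: x=7/2 → posterior Normal(17/18, 4/3)
obs 3: x=8 → posterior Normal(49/22, 12/11)
obs 4: x=-4 → posterior Normal(33/26, 12/13)
obs 5: x=-3 → posterior Normal(7/10, 4/5)
obs 6: x=-4 → posterior Normal(5/34, 12/17)
obs 7: x=-7/4 → posterior Normal(-1/19, 12/19)
obs 8: x=-9/2 → posterior Normal(-10/21, 4/7)
obs 9: x=-2 → posterior Normal(-14/23, 12/23)
obs 10: x=-7/4 → posterior Normal(-7/10, 12/25)
obs 11: x=3/4 → posterior Normal(-16/27, 4/9)
obs 12: x=-3/4 → posterior Normal(-35/58, 12/29)

mu_0=-35/58, tau_0^2=12/29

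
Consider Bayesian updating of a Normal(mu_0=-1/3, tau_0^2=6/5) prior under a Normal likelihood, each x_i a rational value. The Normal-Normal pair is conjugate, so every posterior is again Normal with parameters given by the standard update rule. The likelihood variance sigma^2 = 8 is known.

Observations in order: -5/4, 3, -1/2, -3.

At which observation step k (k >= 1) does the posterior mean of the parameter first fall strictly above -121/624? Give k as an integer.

k = 2

obs 1: x=-5/4 → posterior Normal(-125/276, 24/23)
obs 2: x=3 → posterior Normal(-17/312, 12/13)
obs 3: x=-1/2 → posterior Normal(-35/348, 24/29)
obs 4: x=-3 → posterior Normal(-143/384, 3/4)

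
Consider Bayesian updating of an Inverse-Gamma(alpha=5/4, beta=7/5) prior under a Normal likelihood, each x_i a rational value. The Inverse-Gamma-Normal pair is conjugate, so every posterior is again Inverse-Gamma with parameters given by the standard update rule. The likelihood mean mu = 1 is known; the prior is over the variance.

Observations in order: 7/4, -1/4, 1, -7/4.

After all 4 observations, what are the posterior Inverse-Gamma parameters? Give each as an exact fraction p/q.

obs 1: x=7/4 → posterior Inverse-Gamma(7/4, 269/160)
obs 2: x=-1/4 → posterior Inverse-Gamma(9/4, 197/80)
obs 3: x=1 → posterior Inverse-Gamma(11/4, 197/80)
obs 4: x=-7/4 → posterior Inverse-Gamma(13/4, 999/160)

alpha=13/4, beta=999/160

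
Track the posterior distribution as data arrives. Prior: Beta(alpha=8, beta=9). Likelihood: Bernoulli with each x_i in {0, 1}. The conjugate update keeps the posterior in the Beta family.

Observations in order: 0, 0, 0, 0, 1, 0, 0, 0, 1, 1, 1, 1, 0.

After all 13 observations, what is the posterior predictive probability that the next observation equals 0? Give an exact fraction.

obs 1: x=0 → posterior Beta(8, 10)
obs 2: x=0 → posterior Beta(8, 11)
obs 3: x=0 → posterior Beta(8, 12)
obs 4: x=0 → posterior Beta(8, 13)
obs 5: x=1 → posterior Beta(9, 13)
obs 6: x=0 → posterior Beta(9, 14)
obs 7: x=0 → posterior Beta(9, 15)
obs 8: x=0 → posterior Beta(9, 16)
obs 9: x=1 → posterior Beta(10, 16)
obs 10: x=1 → posterior Beta(11, 16)
obs 11: x=1 → posterior Beta(12, 16)
obs 12: x=1 → posterior Beta(13, 16)
obs 13: x=0 → posterior Beta(13, 17)

17/30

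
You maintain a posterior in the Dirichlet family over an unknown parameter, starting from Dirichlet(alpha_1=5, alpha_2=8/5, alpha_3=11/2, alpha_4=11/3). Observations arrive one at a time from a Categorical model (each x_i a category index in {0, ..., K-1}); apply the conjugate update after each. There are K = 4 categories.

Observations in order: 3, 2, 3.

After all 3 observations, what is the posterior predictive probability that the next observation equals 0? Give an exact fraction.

150/563

obs 1: x=3 → posterior Dirichlet(5, 8/5, 11/2, 14/3)
obs 2: x=2 → posterior Dirichlet(5, 8/5, 13/2, 14/3)
obs 3: x=3 → posterior Dirichlet(5, 8/5, 13/2, 17/3)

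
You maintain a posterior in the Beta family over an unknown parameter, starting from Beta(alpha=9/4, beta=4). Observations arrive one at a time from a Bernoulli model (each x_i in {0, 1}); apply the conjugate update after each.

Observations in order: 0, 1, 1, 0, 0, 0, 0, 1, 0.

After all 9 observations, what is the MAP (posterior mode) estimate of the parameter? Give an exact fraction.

17/53

obs 1: x=0 → posterior Beta(9/4, 5)
obs 2: x=1 → posterior Beta(13/4, 5)
obs 3: x=1 → posterior Beta(17/4, 5)
obs 4: x=0 → posterior Beta(17/4, 6)
obs 5: x=0 → posterior Beta(17/4, 7)
obs 6: x=0 → posterior Beta(17/4, 8)
obs 7: x=0 → posterior Beta(17/4, 9)
obs 8: x=1 → posterior Beta(21/4, 9)
obs 9: x=0 → posterior Beta(21/4, 10)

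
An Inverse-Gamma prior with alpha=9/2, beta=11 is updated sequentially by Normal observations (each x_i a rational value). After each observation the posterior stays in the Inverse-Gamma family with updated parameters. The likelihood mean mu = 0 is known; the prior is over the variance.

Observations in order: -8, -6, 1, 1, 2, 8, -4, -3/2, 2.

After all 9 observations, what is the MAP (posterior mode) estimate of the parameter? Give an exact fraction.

obs 1: x=-8 → posterior Inverse-Gamma(5, 43)
obs 2: x=-6 → posterior Inverse-Gamma(11/2, 61)
obs 3: x=1 → posterior Inverse-Gamma(6, 123/2)
obs 4: x=1 → posterior Inverse-Gamma(13/2, 62)
obs 5: x=2 → posterior Inverse-Gamma(7, 64)
obs 6: x=8 → posterior Inverse-Gamma(15/2, 96)
obs 7: x=-4 → posterior Inverse-Gamma(8, 104)
obs 8: x=-3/2 → posterior Inverse-Gamma(17/2, 841/8)
obs 9: x=2 → posterior Inverse-Gamma(9, 857/8)

857/80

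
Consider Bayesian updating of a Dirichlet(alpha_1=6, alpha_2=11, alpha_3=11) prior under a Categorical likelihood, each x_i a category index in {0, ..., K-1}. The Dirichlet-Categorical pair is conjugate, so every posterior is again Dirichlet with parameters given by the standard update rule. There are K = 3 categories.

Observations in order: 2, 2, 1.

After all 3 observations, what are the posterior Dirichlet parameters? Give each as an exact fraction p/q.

obs 1: x=2 → posterior Dirichlet(6, 11, 12)
obs 2: x=2 → posterior Dirichlet(6, 11, 13)
obs 3: x=1 → posterior Dirichlet(6, 12, 13)

alpha_1=6, alpha_2=12, alpha_3=13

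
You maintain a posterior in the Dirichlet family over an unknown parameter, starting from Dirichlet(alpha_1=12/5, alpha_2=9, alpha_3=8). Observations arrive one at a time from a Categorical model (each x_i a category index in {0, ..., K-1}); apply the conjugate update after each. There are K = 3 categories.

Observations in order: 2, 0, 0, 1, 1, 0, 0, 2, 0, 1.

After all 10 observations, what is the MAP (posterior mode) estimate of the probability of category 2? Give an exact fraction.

obs 1: x=2 → posterior Dirichlet(12/5, 9, 9)
obs 2: x=0 → posterior Dirichlet(17/5, 9, 9)
obs 3: x=0 → posterior Dirichlet(22/5, 9, 9)
obs 4: x=1 → posterior Dirichlet(22/5, 10, 9)
obs 5: x=1 → posterior Dirichlet(22/5, 11, 9)
obs 6: x=0 → posterior Dirichlet(27/5, 11, 9)
obs 7: x=0 → posterior Dirichlet(32/5, 11, 9)
obs 8: x=2 → posterior Dirichlet(32/5, 11, 10)
obs 9: x=0 → posterior Dirichlet(37/5, 11, 10)
obs 10: x=1 → posterior Dirichlet(37/5, 12, 10)

15/44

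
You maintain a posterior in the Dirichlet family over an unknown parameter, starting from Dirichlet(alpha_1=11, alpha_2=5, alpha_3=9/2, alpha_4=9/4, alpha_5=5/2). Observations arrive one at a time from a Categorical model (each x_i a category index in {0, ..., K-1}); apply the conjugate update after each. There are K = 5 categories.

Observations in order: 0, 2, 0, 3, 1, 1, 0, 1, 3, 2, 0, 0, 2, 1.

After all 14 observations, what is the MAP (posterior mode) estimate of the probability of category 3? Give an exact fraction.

obs 1: x=0 → posterior Dirichlet(12, 5, 9/2, 9/4, 5/2)
obs 2: x=2 → posterior Dirichlet(12, 5, 11/2, 9/4, 5/2)
obs 3: x=0 → posterior Dirichlet(13, 5, 11/2, 9/4, 5/2)
obs 4: x=3 → posterior Dirichlet(13, 5, 11/2, 13/4, 5/2)
obs 5: x=1 → posterior Dirichlet(13, 6, 11/2, 13/4, 5/2)
obs 6: x=1 → posterior Dirichlet(13, 7, 11/2, 13/4, 5/2)
obs 7: x=0 → posterior Dirichlet(14, 7, 11/2, 13/4, 5/2)
obs 8: x=1 → posterior Dirichlet(14, 8, 11/2, 13/4, 5/2)
obs 9: x=3 → posterior Dirichlet(14, 8, 11/2, 17/4, 5/2)
obs 10: x=2 → posterior Dirichlet(14, 8, 13/2, 17/4, 5/2)
obs 11: x=0 → posterior Dirichlet(15, 8, 13/2, 17/4, 5/2)
obs 12: x=0 → posterior Dirichlet(16, 8, 13/2, 17/4, 5/2)
obs 13: x=2 → posterior Dirichlet(16, 8, 15/2, 17/4, 5/2)
obs 14: x=1 → posterior Dirichlet(16, 9, 15/2, 17/4, 5/2)

13/137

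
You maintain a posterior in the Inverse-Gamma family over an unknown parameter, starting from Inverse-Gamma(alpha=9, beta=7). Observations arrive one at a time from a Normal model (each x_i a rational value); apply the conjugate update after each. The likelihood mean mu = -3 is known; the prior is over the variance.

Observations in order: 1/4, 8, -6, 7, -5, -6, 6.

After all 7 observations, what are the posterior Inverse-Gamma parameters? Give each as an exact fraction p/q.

alpha=25/2, beta=5577/32

obs 1: x=1/4 → posterior Inverse-Gamma(19/2, 393/32)
obs 2: x=8 → posterior Inverse-Gamma(10, 2329/32)
obs 3: x=-6 → posterior Inverse-Gamma(21/2, 2473/32)
obs 4: x=7 → posterior Inverse-Gamma(11, 4073/32)
obs 5: x=-5 → posterior Inverse-Gamma(23/2, 4137/32)
obs 6: x=-6 → posterior Inverse-Gamma(12, 4281/32)
obs 7: x=6 → posterior Inverse-Gamma(25/2, 5577/32)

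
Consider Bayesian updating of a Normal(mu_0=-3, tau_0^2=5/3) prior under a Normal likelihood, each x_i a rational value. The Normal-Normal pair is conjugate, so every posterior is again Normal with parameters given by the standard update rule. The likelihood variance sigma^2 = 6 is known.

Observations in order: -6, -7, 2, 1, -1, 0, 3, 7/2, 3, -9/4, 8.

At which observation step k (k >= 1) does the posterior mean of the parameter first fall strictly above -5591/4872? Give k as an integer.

k = 9

obs 1: x=-6 → posterior Normal(-84/23, 30/23)
obs 2: x=-7 → posterior Normal(-17/4, 15/14)
obs 3: x=2 → posterior Normal(-109/33, 10/11)
obs 4: x=1 → posterior Normal(-52/19, 15/19)
obs 5: x=-1 → posterior Normal(-109/43, 30/43)
obs 6: x=0 → posterior Normal(-109/48, 5/8)
obs 7: x=3 → posterior Normal(-94/53, 30/53)
obs 8: x=7/2 → posterior Normal(-153/116, 15/29)
obs 9: x=3 → posterior Normal(-41/42, 10/21)
obs 10: x=-9/4 → posterior Normal(-291/272, 15/34)
obs 11: x=8 → posterior Normal(-131/292, 30/73)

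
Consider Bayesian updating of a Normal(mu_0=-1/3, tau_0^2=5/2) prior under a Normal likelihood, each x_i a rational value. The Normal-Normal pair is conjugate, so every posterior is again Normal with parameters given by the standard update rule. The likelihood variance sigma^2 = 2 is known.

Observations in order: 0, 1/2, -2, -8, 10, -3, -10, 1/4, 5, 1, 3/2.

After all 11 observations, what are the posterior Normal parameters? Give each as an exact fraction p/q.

mu_0=-301/708, tau_0^2=10/59

obs 1: x=0 → posterior Normal(-4/27, 10/9)
obs 2: x=1/2 → posterior Normal(1/12, 5/7)
obs 3: x=-2 → posterior Normal(-53/114, 10/19)
obs 4: x=-8 → posterior Normal(-293/144, 5/12)
obs 5: x=10 → posterior Normal(7/174, 10/29)
obs 6: x=-3 → posterior Normal(-83/204, 5/17)
obs 7: x=-10 → posterior Normal(-383/234, 10/39)
obs 8: x=1/4 → posterior Normal(-751/528, 5/22)
obs 9: x=5 → posterior Normal(-451/588, 10/49)
obs 10: x=1 → posterior Normal(-391/648, 5/27)
obs 11: x=3/2 → posterior Normal(-301/708, 10/59)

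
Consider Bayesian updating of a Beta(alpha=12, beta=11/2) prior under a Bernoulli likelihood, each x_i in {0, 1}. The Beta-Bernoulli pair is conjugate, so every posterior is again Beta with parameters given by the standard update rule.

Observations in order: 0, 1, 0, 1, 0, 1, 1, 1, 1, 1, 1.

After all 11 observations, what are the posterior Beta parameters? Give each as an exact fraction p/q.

alpha=20, beta=17/2

obs 1: x=0 → posterior Beta(12, 13/2)
obs 2: x=1 → posterior Beta(13, 13/2)
obs 3: x=0 → posterior Beta(13, 15/2)
obs 4: x=1 → posterior Beta(14, 15/2)
obs 5: x=0 → posterior Beta(14, 17/2)
obs 6: x=1 → posterior Beta(15, 17/2)
obs 7: x=1 → posterior Beta(16, 17/2)
obs 8: x=1 → posterior Beta(17, 17/2)
obs 9: x=1 → posterior Beta(18, 17/2)
obs 10: x=1 → posterior Beta(19, 17/2)
obs 11: x=1 → posterior Beta(20, 17/2)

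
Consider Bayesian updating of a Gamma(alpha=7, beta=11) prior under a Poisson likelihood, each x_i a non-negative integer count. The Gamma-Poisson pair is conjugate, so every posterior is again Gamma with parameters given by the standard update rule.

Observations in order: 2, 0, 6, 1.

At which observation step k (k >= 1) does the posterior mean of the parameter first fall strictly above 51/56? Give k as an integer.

obs 1: x=2 → posterior Gamma(9, 12)
obs 2: x=0 → posterior Gamma(9, 13)
obs 3: x=6 → posterior Gamma(15, 14)
obs 4: x=1 → posterior Gamma(16, 15)

k = 3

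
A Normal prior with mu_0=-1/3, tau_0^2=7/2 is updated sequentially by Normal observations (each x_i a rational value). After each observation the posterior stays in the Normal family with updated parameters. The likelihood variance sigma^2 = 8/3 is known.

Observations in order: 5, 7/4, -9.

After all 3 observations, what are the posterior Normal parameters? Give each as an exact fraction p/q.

obs 1: x=5 → posterior Normal(299/111, 56/37)
obs 2: x=7/4 → posterior Normal(1637/696, 28/29)
obs 3: x=-9 → posterior Normal(-631/948, 56/79)

mu_0=-631/948, tau_0^2=56/79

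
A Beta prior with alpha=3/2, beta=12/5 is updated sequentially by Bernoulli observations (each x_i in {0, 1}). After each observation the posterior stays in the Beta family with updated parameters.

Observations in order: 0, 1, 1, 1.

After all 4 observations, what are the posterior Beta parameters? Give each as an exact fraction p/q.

obs 1: x=0 → posterior Beta(3/2, 17/5)
obs 2: x=1 → posterior Beta(5/2, 17/5)
obs 3: x=1 → posterior Beta(7/2, 17/5)
obs 4: x=1 → posterior Beta(9/2, 17/5)

alpha=9/2, beta=17/5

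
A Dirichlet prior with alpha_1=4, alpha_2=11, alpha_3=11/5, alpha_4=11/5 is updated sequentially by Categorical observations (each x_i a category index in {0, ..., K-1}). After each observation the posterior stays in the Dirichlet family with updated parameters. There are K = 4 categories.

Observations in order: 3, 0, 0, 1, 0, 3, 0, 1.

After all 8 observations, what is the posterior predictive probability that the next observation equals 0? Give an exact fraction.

40/137

obs 1: x=3 → posterior Dirichlet(4, 11, 11/5, 16/5)
obs 2: x=0 → posterior Dirichlet(5, 11, 11/5, 16/5)
obs 3: x=0 → posterior Dirichlet(6, 11, 11/5, 16/5)
obs 4: x=1 → posterior Dirichlet(6, 12, 11/5, 16/5)
obs 5: x=0 → posterior Dirichlet(7, 12, 11/5, 16/5)
obs 6: x=3 → posterior Dirichlet(7, 12, 11/5, 21/5)
obs 7: x=0 → posterior Dirichlet(8, 12, 11/5, 21/5)
obs 8: x=1 → posterior Dirichlet(8, 13, 11/5, 21/5)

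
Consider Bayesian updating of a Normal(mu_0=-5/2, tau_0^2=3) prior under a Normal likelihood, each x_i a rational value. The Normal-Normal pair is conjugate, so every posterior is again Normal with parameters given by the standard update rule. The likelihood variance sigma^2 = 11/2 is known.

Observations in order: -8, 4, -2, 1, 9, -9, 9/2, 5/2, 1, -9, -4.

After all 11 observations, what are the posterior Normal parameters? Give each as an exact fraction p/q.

mu_0=-25/22, tau_0^2=3/7

obs 1: x=-8 → posterior Normal(-151/34, 33/17)
obs 2: x=4 → posterior Normal(-103/46, 33/23)
obs 3: x=-2 → posterior Normal(-127/58, 33/29)
obs 4: x=1 → posterior Normal(-23/14, 33/35)
obs 5: x=9 → posterior Normal(-7/82, 33/41)
obs 6: x=-9 → posterior Normal(-115/94, 33/47)
obs 7: x=9/2 → posterior Normal(-61/106, 33/53)
obs 8: x=5/2 → posterior Normal(-31/118, 33/59)
obs 9: x=1 → posterior Normal(-19/130, 33/65)
obs 10: x=-9 → posterior Normal(-127/142, 33/71)
obs 11: x=-4 → posterior Normal(-25/22, 3/7)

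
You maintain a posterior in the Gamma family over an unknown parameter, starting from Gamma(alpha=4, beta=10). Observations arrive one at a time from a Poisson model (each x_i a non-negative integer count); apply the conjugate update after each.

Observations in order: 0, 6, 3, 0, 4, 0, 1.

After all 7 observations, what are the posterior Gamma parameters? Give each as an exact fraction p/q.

alpha=18, beta=17

obs 1: x=0 → posterior Gamma(4, 11)
obs 2: x=6 → posterior Gamma(10, 12)
obs 3: x=3 → posterior Gamma(13, 13)
obs 4: x=0 → posterior Gamma(13, 14)
obs 5: x=4 → posterior Gamma(17, 15)
obs 6: x=0 → posterior Gamma(17, 16)
obs 7: x=1 → posterior Gamma(18, 17)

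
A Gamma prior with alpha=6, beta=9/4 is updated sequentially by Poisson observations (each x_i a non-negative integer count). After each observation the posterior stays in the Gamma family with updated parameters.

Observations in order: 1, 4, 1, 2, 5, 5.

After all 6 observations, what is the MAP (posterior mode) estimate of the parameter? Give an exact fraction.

92/33

obs 1: x=1 → posterior Gamma(7, 13/4)
obs 2: x=4 → posterior Gamma(11, 17/4)
obs 3: x=1 → posterior Gamma(12, 21/4)
obs 4: x=2 → posterior Gamma(14, 25/4)
obs 5: x=5 → posterior Gamma(19, 29/4)
obs 6: x=5 → posterior Gamma(24, 33/4)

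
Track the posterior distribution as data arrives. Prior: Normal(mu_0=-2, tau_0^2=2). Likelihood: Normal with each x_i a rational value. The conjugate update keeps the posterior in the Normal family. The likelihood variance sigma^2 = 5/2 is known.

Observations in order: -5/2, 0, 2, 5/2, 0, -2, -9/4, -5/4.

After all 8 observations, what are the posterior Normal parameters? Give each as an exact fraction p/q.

obs 1: x=-5/2 → posterior Normal(-20/9, 10/9)
obs 2: x=0 → posterior Normal(-20/13, 10/13)
obs 3: x=2 → posterior Normal(-12/17, 10/17)
obs 4: x=5/2 → posterior Normal(-2/21, 10/21)
obs 5: x=0 → posterior Normal(-2/25, 2/5)
obs 6: x=-2 → posterior Normal(-10/29, 10/29)
obs 7: x=-9/4 → posterior Normal(-19/33, 10/33)
obs 8: x=-5/4 → posterior Normal(-24/37, 10/37)

mu_0=-24/37, tau_0^2=10/37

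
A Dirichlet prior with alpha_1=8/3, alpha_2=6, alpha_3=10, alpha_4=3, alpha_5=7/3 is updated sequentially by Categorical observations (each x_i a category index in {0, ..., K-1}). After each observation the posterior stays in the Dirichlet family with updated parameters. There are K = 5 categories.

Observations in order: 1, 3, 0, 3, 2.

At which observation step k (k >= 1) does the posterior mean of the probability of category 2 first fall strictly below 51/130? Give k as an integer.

k = 2

obs 1: x=1 → posterior Dirichlet(8/3, 7, 10, 3, 7/3)
obs 2: x=3 → posterior Dirichlet(8/3, 7, 10, 4, 7/3)
obs 3: x=0 → posterior Dirichlet(11/3, 7, 10, 4, 7/3)
obs 4: x=3 → posterior Dirichlet(11/3, 7, 10, 5, 7/3)
obs 5: x=2 → posterior Dirichlet(11/3, 7, 11, 5, 7/3)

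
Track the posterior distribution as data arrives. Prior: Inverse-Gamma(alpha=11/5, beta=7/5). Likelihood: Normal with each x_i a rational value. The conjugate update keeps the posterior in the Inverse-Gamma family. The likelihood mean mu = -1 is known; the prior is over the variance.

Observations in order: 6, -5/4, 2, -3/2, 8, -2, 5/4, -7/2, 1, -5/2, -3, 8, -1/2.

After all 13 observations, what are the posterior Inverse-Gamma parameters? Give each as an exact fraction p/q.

obs 1: x=6 → posterior Inverse-Gamma(27/10, 259/10)
obs 2: x=-5/4 → posterior Inverse-Gamma(16/5, 4149/160)
obs 3: x=2 → posterior Inverse-Gamma(37/10, 4869/160)
obs 4: x=-3/2 → posterior Inverse-Gamma(21/5, 4889/160)
obs 5: x=8 → posterior Inverse-Gamma(47/10, 11369/160)
obs 6: x=-2 → posterior Inverse-Gamma(26/5, 11449/160)
obs 7: x=5/4 → posterior Inverse-Gamma(57/10, 5927/80)
obs 8: x=-7/2 → posterior Inverse-Gamma(31/5, 6177/80)
obs 9: x=1 → posterior Inverse-Gamma(67/10, 6337/80)
obs 10: x=-5/2 → posterior Inverse-Gamma(36/5, 6427/80)
obs 11: x=-3 → posterior Inverse-Gamma(77/10, 6587/80)
obs 12: x=8 → posterior Inverse-Gamma(41/5, 9827/80)
obs 13: x=-1/2 → posterior Inverse-Gamma(87/10, 9837/80)

alpha=87/10, beta=9837/80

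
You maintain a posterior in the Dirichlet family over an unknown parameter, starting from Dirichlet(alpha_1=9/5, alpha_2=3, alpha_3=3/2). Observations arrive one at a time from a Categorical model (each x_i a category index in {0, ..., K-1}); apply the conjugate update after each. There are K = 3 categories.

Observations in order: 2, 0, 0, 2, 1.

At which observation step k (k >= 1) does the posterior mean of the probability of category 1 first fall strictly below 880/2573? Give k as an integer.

k = 3

obs 1: x=2 → posterior Dirichlet(9/5, 3, 5/2)
obs 2: x=0 → posterior Dirichlet(14/5, 3, 5/2)
obs 3: x=0 → posterior Dirichlet(19/5, 3, 5/2)
obs 4: x=2 → posterior Dirichlet(19/5, 3, 7/2)
obs 5: x=1 → posterior Dirichlet(19/5, 4, 7/2)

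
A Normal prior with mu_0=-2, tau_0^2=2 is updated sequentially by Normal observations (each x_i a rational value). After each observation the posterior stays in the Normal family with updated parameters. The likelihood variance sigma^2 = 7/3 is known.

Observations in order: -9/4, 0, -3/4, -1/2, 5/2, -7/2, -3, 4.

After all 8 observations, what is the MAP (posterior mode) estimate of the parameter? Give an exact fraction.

obs 1: x=-9/4 → posterior Normal(-55/26, 14/13)
obs 2: x=0 → posterior Normal(-55/38, 14/19)
obs 3: x=-3/4 → posterior Normal(-32/25, 14/25)
obs 4: x=-1/2 → posterior Normal(-35/31, 14/31)
obs 5: x=5/2 → posterior Normal(-20/37, 14/37)
obs 6: x=-7/2 → posterior Normal(-41/43, 14/43)
obs 7: x=-3 → posterior Normal(-59/49, 2/7)
obs 8: x=4 → posterior Normal(-7/11, 14/55)

-7/11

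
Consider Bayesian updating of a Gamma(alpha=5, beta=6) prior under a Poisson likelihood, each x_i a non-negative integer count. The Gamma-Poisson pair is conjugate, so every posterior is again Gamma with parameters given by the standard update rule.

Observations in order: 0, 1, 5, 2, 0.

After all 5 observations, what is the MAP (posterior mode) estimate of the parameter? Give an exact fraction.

12/11

obs 1: x=0 → posterior Gamma(5, 7)
obs 2: x=1 → posterior Gamma(6, 8)
obs 3: x=5 → posterior Gamma(11, 9)
obs 4: x=2 → posterior Gamma(13, 10)
obs 5: x=0 → posterior Gamma(13, 11)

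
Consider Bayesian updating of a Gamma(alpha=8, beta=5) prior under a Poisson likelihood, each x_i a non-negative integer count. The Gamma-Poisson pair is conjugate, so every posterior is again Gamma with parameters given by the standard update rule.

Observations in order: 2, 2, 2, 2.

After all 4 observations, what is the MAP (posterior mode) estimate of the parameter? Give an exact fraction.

obs 1: x=2 → posterior Gamma(10, 6)
obs 2: x=2 → posterior Gamma(12, 7)
obs 3: x=2 → posterior Gamma(14, 8)
obs 4: x=2 → posterior Gamma(16, 9)

5/3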